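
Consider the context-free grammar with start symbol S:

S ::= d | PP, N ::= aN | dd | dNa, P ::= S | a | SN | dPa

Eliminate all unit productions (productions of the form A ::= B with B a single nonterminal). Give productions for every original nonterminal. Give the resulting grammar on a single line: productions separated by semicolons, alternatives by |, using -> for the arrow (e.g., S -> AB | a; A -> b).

Unit productions: P->S.
Unit pairs (A ⇒* B via units): (P,S).
S: inherits non-unit rules of {S} → PP | d.
N: inherits non-unit rules of {N} → aN | dNa | dd.
P: inherits non-unit rules of {P, S} → PP | SN | a | d | dPa.

S -> d | PP; N -> aN | dd | dNa; P -> a | d | PP | SN | dPa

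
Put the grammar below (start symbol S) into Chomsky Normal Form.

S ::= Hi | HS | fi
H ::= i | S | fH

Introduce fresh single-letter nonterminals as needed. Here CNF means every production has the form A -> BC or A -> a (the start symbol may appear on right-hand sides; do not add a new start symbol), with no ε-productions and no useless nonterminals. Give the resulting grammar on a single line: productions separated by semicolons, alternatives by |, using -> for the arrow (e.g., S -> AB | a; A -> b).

S -> BA | HA | HS; A -> i; B -> f; H -> i | BA | BH | HA | HS

No ε-productions.
After unit-elimination: S -> HS | Hi | fi; H -> i | HS | Hi | fH | fi.
TERM: introduce B -> f, A -> i and substitute in every rule of length ≥2.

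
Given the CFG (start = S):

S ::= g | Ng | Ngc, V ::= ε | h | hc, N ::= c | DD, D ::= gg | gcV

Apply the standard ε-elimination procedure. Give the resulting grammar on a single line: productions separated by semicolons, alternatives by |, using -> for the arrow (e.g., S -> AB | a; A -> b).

S -> g | Ng | Ngc; D -> gc | gg | gcV; N -> c | DD; V -> h | hc

Nullable set: {V}.
D -> gcV: V nullable, giving gc | gcV.
Drop V -> ε.
Unchanged (no nullable symbols): S -> Ng; S -> Ngc; S -> g; D -> gg; N -> DD; N -> c; V -> h; V -> hc.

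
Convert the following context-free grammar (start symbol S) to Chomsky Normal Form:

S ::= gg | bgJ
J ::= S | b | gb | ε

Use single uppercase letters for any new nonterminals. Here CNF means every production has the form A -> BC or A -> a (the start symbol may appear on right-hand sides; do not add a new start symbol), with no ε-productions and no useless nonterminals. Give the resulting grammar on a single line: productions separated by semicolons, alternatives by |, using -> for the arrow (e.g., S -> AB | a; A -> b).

S -> AB | AD | BB; A -> b; B -> g; C -> BJ; D -> BJ; J -> b | AB | AC | BA | BB

Nullable: {J}; after ε-elimination: S -> bg | gg | bgJ; J -> S | b | gb.
After unit-elimination: S -> bg | gg | bgJ; J -> b | bg | gb | gg | bgJ.
TERM: introduce A -> b, B -> g and substitute in every rule of length ≥2.
BIN: J -> ABJ becomes J -> AC, C -> BJ; S -> ABJ becomes S -> AD, D -> BJ.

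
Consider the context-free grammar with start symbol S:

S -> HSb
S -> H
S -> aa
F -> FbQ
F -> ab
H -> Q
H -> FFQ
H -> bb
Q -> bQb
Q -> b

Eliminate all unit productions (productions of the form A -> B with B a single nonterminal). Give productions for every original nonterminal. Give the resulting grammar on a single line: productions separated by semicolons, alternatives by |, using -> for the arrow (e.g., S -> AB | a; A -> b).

Unit productions: H->Q, S->H.
Unit pairs (A ⇒* B via units): (H,Q), (S,H), (S,Q).
S: inherits non-unit rules of {H, Q, S} → FFQ | HSb | aa | b | bQb | bb.
F: inherits non-unit rules of {F} → FbQ | ab.
H: inherits non-unit rules of {H, Q} → FFQ | b | bQb | bb.
Q: inherits non-unit rules of {Q} → b | bQb.

S -> b | aa | bb | FFQ | HSb | bQb; F -> ab | FbQ; H -> b | bb | FFQ | bQb; Q -> b | bQb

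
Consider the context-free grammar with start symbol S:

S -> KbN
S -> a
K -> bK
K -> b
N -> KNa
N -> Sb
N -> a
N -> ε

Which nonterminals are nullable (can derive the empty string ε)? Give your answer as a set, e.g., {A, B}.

{N}

Directly nullable (have an ε-rule): {N}.
Not nullable: K, S — each has a terminal in every rule's right-hand side or depends on a non-nullable symbol.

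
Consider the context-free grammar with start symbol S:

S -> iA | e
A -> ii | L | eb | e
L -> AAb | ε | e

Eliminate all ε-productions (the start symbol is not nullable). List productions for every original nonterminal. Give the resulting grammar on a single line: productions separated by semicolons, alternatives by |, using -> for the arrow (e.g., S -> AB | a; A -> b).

S -> e | i | iA; A -> L | e | eb | ii; L -> b | e | Ab | AAb

Nullable set: {A, L}.
S -> iA: A nullable, giving i | iA.
A -> L: L nullable, giving L.
Drop L -> ε.
L -> AAb: A, A nullable, giving AAb | Ab | b.
Unchanged (no nullable symbols): S -> e; A -> e; A -> eb; A -> ii; L -> e.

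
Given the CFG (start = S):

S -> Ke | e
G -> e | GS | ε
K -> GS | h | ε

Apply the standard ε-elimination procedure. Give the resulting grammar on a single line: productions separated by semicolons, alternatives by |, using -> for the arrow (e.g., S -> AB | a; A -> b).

Nullable set: {G, K}.
S -> Ke: K nullable, giving Ke | e.
Drop G -> ε.
G -> GS: G nullable, giving GS | S.
Drop K -> ε.
K -> GS: G nullable, giving GS | S.
Unchanged (no nullable symbols): S -> e; G -> e; K -> h.

S -> e | Ke; G -> S | e | GS; K -> S | h | GS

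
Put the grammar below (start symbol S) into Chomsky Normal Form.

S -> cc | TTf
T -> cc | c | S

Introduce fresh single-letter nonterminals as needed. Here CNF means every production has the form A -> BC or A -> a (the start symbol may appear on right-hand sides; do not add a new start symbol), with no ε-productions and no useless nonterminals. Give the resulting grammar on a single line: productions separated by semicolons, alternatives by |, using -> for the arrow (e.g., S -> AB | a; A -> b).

No ε-productions.
After unit-elimination: S -> cc | TTf; T -> c | cc | TTf.
TERM: introduce B -> c, A -> f and substitute in every rule of length ≥2.
BIN: S -> TTA becomes S -> TC, C -> TA; T -> TTA becomes T -> TD, D -> TA.

S -> BB | TC; A -> f; B -> c; C -> TA; D -> TA; T -> c | BB | TD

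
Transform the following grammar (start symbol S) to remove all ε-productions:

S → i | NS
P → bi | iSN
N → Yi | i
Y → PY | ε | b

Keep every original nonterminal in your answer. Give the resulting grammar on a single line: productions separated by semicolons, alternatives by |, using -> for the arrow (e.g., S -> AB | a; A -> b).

Nullable set: {Y}.
N -> Yi: Y nullable, giving Yi | i.
Drop Y -> ε.
Y -> PY: Y nullable, giving P | PY.
Unchanged (no nullable symbols): S -> NS; S -> i; N -> i; P -> bi; P -> iSN; Y -> b.

S -> i | NS; N -> i | Yi; P -> bi | iSN; Y -> P | b | PY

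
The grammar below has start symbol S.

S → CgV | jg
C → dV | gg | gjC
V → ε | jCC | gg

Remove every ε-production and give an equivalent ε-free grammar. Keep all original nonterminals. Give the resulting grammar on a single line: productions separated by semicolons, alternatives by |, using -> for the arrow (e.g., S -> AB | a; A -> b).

S -> Cg | jg | CgV; C -> d | dV | gg | gjC; V -> gg | jCC

Nullable set: {V}.
S -> CgV: V nullable, giving Cg | CgV.
C -> dV: V nullable, giving d | dV.
Drop V -> ε.
Unchanged (no nullable symbols): S -> jg; C -> gg; C -> gjC; V -> gg; V -> jCC.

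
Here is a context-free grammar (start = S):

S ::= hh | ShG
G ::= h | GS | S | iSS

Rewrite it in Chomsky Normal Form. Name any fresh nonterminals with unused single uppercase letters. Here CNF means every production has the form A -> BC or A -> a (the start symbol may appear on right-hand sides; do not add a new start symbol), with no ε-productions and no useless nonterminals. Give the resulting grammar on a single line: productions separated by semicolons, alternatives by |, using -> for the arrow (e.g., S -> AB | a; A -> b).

S -> AA | SE; A -> h; B -> i; C -> SS; D -> AG; E -> AG; G -> h | AA | BC | GS | SD

No ε-productions.
After unit-elimination: S -> hh | ShG; G -> h | GS | hh | ShG | iSS.
TERM: introduce A -> h, B -> i and substitute in every rule of length ≥2.
BIN: G -> BSS becomes G -> BC, C -> SS; G -> SAG becomes G -> SD, D -> AG; S -> SAG becomes S -> SE, E -> AG.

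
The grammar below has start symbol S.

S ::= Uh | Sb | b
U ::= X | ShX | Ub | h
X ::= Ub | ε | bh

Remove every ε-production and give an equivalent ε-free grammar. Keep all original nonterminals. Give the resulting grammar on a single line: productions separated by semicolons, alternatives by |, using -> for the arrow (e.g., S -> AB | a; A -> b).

Nullable set: {U, X}.
S -> Uh: U nullable, giving Uh | h.
U -> ShX: X nullable, giving Sh | ShX.
U -> Ub: U nullable, giving Ub | b.
U -> X: X nullable, giving X.
Drop X -> ε.
X -> Ub: U nullable, giving Ub | b.
Unchanged (no nullable symbols): S -> Sb; S -> b; U -> h; X -> bh.

S -> b | h | Sb | Uh; U -> X | b | h | Sh | Ub | ShX; X -> b | Ub | bh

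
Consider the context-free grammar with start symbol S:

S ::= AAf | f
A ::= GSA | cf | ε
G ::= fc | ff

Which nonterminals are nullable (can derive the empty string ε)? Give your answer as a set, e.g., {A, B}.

{A}

Directly nullable (have an ε-rule): {A}.
Not nullable: G, S — each has a terminal in every rule's right-hand side or depends on a non-nullable symbol.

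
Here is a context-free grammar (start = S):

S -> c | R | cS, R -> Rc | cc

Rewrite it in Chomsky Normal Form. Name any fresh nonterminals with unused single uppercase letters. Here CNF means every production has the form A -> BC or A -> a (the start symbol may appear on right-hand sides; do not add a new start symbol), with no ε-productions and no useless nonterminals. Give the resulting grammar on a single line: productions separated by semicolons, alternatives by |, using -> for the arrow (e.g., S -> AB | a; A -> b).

S -> c | AA | AS | RA; A -> c; R -> AA | RA

No ε-productions.
After unit-elimination: S -> c | Rc | cS | cc; R -> Rc | cc.
TERM: introduce A -> c and substitute in every rule of length ≥2.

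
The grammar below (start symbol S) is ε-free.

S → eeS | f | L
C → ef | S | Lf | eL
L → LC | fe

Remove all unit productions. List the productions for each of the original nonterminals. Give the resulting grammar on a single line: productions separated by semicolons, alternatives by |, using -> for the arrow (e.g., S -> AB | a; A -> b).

S -> f | LC | fe | eeS; C -> f | LC | Lf | eL | ef | fe | eeS; L -> LC | fe

Unit productions: C->S, S->L.
Unit pairs (A ⇒* B via units): (C,L), (C,S), (S,L).
S: inherits non-unit rules of {L, S} → LC | eeS | f | fe.
C: inherits non-unit rules of {C, L, S} → LC | Lf | eL | eeS | ef | f | fe.
L: inherits non-unit rules of {L} → LC | fe.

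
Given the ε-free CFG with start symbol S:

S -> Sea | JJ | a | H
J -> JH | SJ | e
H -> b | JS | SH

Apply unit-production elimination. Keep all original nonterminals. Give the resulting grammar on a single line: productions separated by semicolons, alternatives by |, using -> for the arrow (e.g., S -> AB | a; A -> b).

Unit productions: S->H.
Unit pairs (A ⇒* B via units): (S,H).
S: inherits non-unit rules of {H, S} → JJ | JS | SH | Sea | a | b.
H: inherits non-unit rules of {H} → JS | SH | b.
J: inherits non-unit rules of {J} → JH | SJ | e.

S -> a | b | JJ | JS | SH | Sea; H -> b | JS | SH; J -> e | JH | SJ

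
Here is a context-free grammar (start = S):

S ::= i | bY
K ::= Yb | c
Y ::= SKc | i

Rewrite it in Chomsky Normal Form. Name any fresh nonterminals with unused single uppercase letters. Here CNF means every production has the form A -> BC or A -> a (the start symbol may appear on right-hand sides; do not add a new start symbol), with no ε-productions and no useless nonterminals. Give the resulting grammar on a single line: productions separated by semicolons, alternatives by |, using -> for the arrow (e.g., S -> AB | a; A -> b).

No ε-productions.
No unit productions to eliminate.
TERM: introduce A -> b, B -> c and substitute in every rule of length ≥2.
BIN: Y -> SKB becomes Y -> SC, C -> KB.

S -> i | AY; A -> b; B -> c; C -> KB; K -> c | YA; Y -> i | SC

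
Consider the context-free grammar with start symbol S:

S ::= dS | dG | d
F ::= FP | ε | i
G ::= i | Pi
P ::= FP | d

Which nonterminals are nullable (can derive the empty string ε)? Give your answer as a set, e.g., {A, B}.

{F}

Directly nullable (have an ε-rule): {F}.
Not nullable: G, P, S — each has a terminal in every rule's right-hand side or depends on a non-nullable symbol.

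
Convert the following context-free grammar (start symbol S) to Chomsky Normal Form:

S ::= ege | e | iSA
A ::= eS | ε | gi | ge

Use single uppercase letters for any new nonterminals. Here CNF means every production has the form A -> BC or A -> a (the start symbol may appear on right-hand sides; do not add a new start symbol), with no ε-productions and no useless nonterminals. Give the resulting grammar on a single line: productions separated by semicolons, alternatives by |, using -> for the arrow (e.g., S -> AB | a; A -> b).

Nullable: {A}; after ε-elimination: S -> e | iS | ege | iSA; A -> eS | ge | gi.
No unit productions to eliminate.
TERM: introduce B -> e, C -> g, D -> i and substitute in every rule of length ≥2.
BIN: S -> BCB becomes S -> BE, E -> CB; S -> DSA becomes S -> DF, F -> SA.

S -> e | BE | DF | DS; A -> BS | CB | CD; B -> e; C -> g; D -> i; E -> CB; F -> SA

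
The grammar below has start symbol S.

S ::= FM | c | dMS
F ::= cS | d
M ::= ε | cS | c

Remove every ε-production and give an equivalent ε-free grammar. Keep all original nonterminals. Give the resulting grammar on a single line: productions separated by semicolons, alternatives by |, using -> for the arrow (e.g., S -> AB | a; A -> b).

Nullable set: {M}.
S -> FM: M nullable, giving F | FM.
S -> dMS: M nullable, giving dMS | dS.
Drop M -> ε.
Unchanged (no nullable symbols): S -> c; F -> cS; F -> d; M -> c; M -> cS.

S -> F | c | FM | dS | dMS; F -> d | cS; M -> c | cS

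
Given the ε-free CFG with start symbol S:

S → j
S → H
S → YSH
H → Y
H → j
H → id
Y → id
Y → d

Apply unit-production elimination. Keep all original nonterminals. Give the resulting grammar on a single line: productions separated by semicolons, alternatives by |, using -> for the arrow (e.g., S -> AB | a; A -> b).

S -> d | j | id | YSH; H -> d | j | id; Y -> d | id

Unit productions: H->Y, S->H.
Unit pairs (A ⇒* B via units): (H,Y), (S,H), (S,Y).
S: inherits non-unit rules of {H, S, Y} → YSH | d | id | j.
H: inherits non-unit rules of {H, Y} → d | id | j.
Y: inherits non-unit rules of {Y} → d | id.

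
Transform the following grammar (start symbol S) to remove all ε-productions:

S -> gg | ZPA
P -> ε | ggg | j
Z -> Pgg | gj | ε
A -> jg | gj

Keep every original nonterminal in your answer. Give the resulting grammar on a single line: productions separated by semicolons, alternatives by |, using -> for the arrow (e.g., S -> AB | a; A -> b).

S -> A | PA | ZA | gg | ZPA; A -> gj | jg; P -> j | ggg; Z -> gg | gj | Pgg

Nullable set: {P, Z}.
S -> ZPA: Z, P nullable, giving A | PA | ZA | ZPA.
Drop P -> ε.
Drop Z -> ε.
Z -> Pgg: P nullable, giving Pgg | gg.
Unchanged (no nullable symbols): S -> gg; A -> gj; A -> jg; P -> ggg; P -> j; Z -> gj.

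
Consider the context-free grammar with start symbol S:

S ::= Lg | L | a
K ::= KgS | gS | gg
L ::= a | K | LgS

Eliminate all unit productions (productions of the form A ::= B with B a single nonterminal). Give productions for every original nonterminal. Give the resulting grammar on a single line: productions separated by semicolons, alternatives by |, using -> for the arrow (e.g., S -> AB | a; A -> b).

Unit productions: L->K, S->L.
Unit pairs (A ⇒* B via units): (L,K), (S,K), (S,L).
S: inherits non-unit rules of {K, L, S} → KgS | Lg | LgS | a | gS | gg.
K: inherits non-unit rules of {K} → KgS | gS | gg.
L: inherits non-unit rules of {K, L} → KgS | LgS | a | gS | gg.

S -> a | Lg | gS | gg | KgS | LgS; K -> gS | gg | KgS; L -> a | gS | gg | KgS | LgS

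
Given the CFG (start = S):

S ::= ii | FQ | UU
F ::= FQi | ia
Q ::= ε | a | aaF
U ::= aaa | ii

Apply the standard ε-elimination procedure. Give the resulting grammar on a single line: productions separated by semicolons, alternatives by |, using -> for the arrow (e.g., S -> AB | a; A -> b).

Nullable set: {Q}.
S -> FQ: Q nullable, giving F | FQ.
F -> FQi: Q nullable, giving FQi | Fi.
Drop Q -> ε.
Unchanged (no nullable symbols): S -> UU; S -> ii; F -> ia; Q -> a; Q -> aaF; U -> aaa; U -> ii.

S -> F | FQ | UU | ii; F -> Fi | ia | FQi; Q -> a | aaF; U -> ii | aaa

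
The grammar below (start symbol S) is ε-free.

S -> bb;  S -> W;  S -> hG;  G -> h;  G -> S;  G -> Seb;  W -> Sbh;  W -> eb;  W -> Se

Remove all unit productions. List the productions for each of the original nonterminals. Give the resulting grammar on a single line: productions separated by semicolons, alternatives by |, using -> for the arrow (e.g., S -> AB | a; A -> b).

S -> Se | bb | eb | hG | Sbh; G -> h | Se | bb | eb | hG | Sbh | Seb; W -> Se | eb | Sbh

Unit productions: G->S, S->W.
Unit pairs (A ⇒* B via units): (G,S), (G,W), (S,W).
S: inherits non-unit rules of {S, W} → Sbh | Se | bb | eb | hG.
G: inherits non-unit rules of {G, S, W} → Sbh | Se | Seb | bb | eb | h | hG.
W: inherits non-unit rules of {W} → Sbh | Se | eb.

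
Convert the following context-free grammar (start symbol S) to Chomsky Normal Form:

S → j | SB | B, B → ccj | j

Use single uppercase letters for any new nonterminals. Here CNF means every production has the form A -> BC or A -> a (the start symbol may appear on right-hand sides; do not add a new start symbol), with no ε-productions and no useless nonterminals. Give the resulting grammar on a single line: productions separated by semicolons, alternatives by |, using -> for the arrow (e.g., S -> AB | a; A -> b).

S -> j | AE | SB; A -> c; B -> j | AD; C -> j; D -> AC; E -> AC

No ε-productions.
After unit-elimination: S -> j | SB | ccj; B -> j | ccj.
TERM: introduce A -> c, C -> j and substitute in every rule of length ≥2.
BIN: B -> AAC becomes B -> AD, D -> AC; S -> AAC becomes S -> AE, E -> AC.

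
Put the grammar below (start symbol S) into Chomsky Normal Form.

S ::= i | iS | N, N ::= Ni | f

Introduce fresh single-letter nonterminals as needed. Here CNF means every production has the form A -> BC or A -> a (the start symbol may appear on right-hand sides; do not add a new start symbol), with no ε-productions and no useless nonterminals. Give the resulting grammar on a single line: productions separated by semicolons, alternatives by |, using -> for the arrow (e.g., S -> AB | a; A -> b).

No ε-productions.
After unit-elimination: S -> f | i | Ni | iS; N -> f | Ni.
TERM: introduce A -> i and substitute in every rule of length ≥2.

S -> f | i | AS | NA; A -> i; N -> f | NA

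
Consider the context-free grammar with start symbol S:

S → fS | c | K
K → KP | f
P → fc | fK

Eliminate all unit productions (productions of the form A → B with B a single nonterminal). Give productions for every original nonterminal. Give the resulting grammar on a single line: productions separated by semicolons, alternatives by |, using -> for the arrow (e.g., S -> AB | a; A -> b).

S -> c | f | KP | fS; K -> f | KP; P -> fK | fc

Unit productions: S->K.
Unit pairs (A ⇒* B via units): (S,K).
S: inherits non-unit rules of {K, S} → KP | c | f | fS.
K: inherits non-unit rules of {K} → KP | f.
P: inherits non-unit rules of {P} → fK | fc.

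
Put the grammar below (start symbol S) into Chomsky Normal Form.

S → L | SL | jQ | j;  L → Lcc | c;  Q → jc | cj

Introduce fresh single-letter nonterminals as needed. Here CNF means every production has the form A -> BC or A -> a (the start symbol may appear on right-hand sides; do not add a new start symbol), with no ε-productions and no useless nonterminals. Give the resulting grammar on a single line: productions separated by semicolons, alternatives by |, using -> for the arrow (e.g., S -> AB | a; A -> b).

No ε-productions.
After unit-elimination: S -> c | j | SL | jQ | Lcc; L -> c | Lcc; Q -> cj | jc.
TERM: introduce A -> c, B -> j and substitute in every rule of length ≥2.
BIN: L -> LAA becomes L -> LC, C -> AA; S -> LAA becomes S -> LD, D -> AA.

S -> c | j | BQ | LD | SL; A -> c; B -> j; C -> AA; D -> AA; L -> c | LC; Q -> AB | BA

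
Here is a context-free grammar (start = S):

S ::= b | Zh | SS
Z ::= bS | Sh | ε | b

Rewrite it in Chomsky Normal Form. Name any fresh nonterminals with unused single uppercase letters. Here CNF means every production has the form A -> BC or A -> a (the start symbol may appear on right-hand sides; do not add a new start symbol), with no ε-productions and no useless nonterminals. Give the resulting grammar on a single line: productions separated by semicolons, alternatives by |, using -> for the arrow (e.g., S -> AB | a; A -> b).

Nullable: {Z}; after ε-elimination: S -> b | h | SS | Zh; Z -> b | Sh | bS.
No unit productions to eliminate.
TERM: introduce B -> b, A -> h and substitute in every rule of length ≥2.

S -> b | h | SS | ZA; A -> h; B -> b; Z -> b | BS | SA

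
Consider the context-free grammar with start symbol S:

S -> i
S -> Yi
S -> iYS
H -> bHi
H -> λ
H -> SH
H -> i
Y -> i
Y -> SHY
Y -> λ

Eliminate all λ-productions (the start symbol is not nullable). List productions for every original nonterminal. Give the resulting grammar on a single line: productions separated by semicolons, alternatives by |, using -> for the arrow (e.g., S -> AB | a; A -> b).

Nullable set: {H, Y}.
S -> Yi: Y nullable, giving Yi | i.
S -> iYS: Y nullable, giving iS | iYS.
Drop H -> λ.
H -> SH: H nullable, giving S | SH.
H -> bHi: H nullable, giving bHi | bi.
Drop Y -> λ.
Y -> SHY: H, Y nullable, giving S | SH | SHY | SY.
Unchanged (no nullable symbols): S -> i; H -> i; Y -> i.

S -> i | Yi | iS | iYS; H -> S | i | SH | bi | bHi; Y -> S | i | SH | SY | SHY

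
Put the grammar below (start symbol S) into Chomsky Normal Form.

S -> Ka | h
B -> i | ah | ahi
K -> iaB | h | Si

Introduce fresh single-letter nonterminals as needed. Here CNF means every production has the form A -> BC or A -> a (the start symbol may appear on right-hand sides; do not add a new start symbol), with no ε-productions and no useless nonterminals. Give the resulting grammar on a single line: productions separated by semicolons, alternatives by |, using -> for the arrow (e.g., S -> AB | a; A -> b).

S -> h | KA; A -> a; B -> i | AC | AE; C -> h; D -> i; E -> CD; F -> AB; K -> h | DF | SD

No ε-productions.
No unit productions to eliminate.
TERM: introduce A -> a, C -> h, D -> i and substitute in every rule of length ≥2.
BIN: B -> ACD becomes B -> AE, E -> CD; K -> DAB becomes K -> DF, F -> AB.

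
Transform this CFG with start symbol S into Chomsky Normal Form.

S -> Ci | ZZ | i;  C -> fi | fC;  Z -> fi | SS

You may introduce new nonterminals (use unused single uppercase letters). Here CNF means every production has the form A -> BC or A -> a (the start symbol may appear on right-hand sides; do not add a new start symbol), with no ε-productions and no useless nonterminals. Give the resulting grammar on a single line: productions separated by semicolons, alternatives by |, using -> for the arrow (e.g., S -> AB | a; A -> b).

No ε-productions.
No unit productions to eliminate.
TERM: introduce A -> f, B -> i and substitute in every rule of length ≥2.

S -> i | CB | ZZ; A -> f; B -> i; C -> AB | AC; Z -> AB | SS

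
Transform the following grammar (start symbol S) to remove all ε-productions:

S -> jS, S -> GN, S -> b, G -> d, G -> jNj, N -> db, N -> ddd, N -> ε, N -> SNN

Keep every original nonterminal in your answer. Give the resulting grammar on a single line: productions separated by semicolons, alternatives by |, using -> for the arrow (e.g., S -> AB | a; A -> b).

Nullable set: {N}.
S -> GN: N nullable, giving G | GN.
G -> jNj: N nullable, giving jNj | jj.
Drop N -> ε.
N -> SNN: N, N nullable, giving S | SN | SNN.
Unchanged (no nullable symbols): S -> b; S -> jS; G -> d; N -> db; N -> ddd.

S -> G | b | GN | jS; G -> d | jj | jNj; N -> S | SN | db | SNN | ddd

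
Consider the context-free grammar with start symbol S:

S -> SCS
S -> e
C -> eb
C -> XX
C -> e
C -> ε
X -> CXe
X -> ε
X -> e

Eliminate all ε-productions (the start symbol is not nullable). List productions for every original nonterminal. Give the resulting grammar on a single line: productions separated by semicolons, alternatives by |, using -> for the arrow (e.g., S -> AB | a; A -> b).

S -> e | SS | SCS; C -> X | e | XX | eb; X -> e | Ce | Xe | CXe

Nullable set: {C, X}.
S -> SCS: C nullable, giving SCS | SS.
Drop C -> ε.
C -> XX: X, X nullable, giving X | XX.
Drop X -> ε.
X -> CXe: C, X nullable, giving CXe | Ce | Xe | e.
Unchanged (no nullable symbols): S -> e; C -> e; C -> eb; X -> e.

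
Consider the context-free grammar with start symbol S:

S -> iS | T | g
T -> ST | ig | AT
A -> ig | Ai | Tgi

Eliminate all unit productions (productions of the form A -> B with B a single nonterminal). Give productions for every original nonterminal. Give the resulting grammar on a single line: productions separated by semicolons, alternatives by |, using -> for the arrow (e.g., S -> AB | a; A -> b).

Unit productions: S->T.
Unit pairs (A ⇒* B via units): (S,T).
S: inherits non-unit rules of {S, T} → AT | ST | g | iS | ig.
A: inherits non-unit rules of {A} → Ai | Tgi | ig.
T: inherits non-unit rules of {T} → AT | ST | ig.

S -> g | AT | ST | iS | ig; A -> Ai | ig | Tgi; T -> AT | ST | ig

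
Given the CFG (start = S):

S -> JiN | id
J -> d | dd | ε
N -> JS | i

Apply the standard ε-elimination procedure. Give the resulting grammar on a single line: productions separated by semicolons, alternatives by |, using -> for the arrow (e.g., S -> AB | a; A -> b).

Nullable set: {J}.
S -> JiN: J nullable, giving JiN | iN.
Drop J -> ε.
N -> JS: J nullable, giving JS | S.
Unchanged (no nullable symbols): S -> id; J -> d; J -> dd; N -> i.

S -> iN | id | JiN; J -> d | dd; N -> S | i | JS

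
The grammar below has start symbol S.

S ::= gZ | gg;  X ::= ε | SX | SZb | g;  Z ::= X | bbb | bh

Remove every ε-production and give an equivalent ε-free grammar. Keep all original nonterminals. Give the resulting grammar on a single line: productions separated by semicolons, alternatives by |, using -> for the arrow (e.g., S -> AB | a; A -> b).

S -> g | gZ | gg; X -> S | g | SX | Sb | SZb; Z -> X | bh | bbb

Nullable set: {X, Z}.
S -> gZ: Z nullable, giving g | gZ.
Drop X -> ε.
X -> SX: X nullable, giving S | SX.
X -> SZb: Z nullable, giving SZb | Sb.
Z -> X: X nullable, giving X.
Unchanged (no nullable symbols): S -> gg; X -> g; Z -> bbb; Z -> bh.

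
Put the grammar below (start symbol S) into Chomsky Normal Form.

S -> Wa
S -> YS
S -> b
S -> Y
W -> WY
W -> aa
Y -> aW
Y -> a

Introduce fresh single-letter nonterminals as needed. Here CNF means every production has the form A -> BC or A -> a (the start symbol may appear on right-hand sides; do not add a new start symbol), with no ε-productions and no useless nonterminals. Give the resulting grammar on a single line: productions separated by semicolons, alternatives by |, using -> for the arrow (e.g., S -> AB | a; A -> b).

No ε-productions.
After unit-elimination: S -> a | b | Wa | YS | aW; W -> WY | aa; Y -> a | aW.
TERM: introduce A -> a and substitute in every rule of length ≥2.

S -> a | b | AW | WA | YS; A -> a; W -> AA | WY; Y -> a | AW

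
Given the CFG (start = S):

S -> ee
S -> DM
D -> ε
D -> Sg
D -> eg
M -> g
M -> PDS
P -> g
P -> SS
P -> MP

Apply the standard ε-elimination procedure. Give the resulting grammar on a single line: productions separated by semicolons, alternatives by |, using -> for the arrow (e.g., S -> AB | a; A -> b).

Nullable set: {D}.
S -> DM: D nullable, giving DM | M.
Drop D -> ε.
M -> PDS: D nullable, giving PDS | PS.
Unchanged (no nullable symbols): S -> ee; D -> Sg; D -> eg; M -> g; P -> MP; P -> SS; P -> g.

S -> M | DM | ee; D -> Sg | eg; M -> g | PS | PDS; P -> g | MP | SS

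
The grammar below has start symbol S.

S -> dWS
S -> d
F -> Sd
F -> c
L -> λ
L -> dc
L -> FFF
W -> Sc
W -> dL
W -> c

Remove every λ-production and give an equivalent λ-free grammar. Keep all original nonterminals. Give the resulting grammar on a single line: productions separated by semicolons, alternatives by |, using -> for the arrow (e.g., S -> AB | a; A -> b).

Nullable set: {L}.
Drop L -> λ.
W -> dL: L nullable, giving d | dL.
Unchanged (no nullable symbols): S -> d; S -> dWS; F -> Sd; F -> c; L -> FFF; L -> dc; W -> Sc; W -> c.

S -> d | dWS; F -> c | Sd; L -> dc | FFF; W -> c | d | Sc | dL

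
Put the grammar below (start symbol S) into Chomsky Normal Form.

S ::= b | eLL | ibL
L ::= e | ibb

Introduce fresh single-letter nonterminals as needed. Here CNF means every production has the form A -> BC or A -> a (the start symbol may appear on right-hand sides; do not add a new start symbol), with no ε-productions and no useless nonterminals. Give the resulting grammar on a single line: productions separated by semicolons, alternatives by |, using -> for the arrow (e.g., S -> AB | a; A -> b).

No ε-productions.
No unit productions to eliminate.
TERM: introduce B -> b, C -> e, A -> i and substitute in every rule of length ≥2.
BIN: L -> ABB becomes L -> AD, D -> BB; S -> ABL becomes S -> AE, E -> BL; S -> CLL becomes S -> CF, F -> LL.

S -> b | AE | CF; A -> i; B -> b; C -> e; D -> BB; E -> BL; F -> LL; L -> e | AD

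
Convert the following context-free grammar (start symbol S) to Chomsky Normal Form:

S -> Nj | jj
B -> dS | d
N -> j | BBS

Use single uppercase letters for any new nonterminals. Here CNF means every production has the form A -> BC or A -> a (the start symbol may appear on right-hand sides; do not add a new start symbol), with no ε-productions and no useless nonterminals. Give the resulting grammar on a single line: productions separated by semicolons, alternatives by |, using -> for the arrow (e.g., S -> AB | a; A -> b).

S -> CC | NC; A -> d; B -> d | AS; C -> j; D -> BS; N -> j | BD

No ε-productions.
No unit productions to eliminate.
TERM: introduce A -> d, C -> j and substitute in every rule of length ≥2.
BIN: N -> BBS becomes N -> BD, D -> BS.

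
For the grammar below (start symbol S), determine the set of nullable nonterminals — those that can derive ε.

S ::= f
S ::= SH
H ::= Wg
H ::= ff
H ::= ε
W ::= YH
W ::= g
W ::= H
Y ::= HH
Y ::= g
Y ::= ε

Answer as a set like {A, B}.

{H, W, Y}

Directly nullable (have an ε-rule): {H, Y}.
W is nullable via W -> H (every symbol on the right is already known nullable).
Not nullable: S — each has a terminal in every rule's right-hand side or depends on a non-nullable symbol.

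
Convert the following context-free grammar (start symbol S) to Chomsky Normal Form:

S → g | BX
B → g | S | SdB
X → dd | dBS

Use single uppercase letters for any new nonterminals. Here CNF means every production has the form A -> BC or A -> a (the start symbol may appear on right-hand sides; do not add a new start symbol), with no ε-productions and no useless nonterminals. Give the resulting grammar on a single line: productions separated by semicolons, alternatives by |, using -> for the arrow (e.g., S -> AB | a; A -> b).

S -> g | BX; A -> d; B -> g | BX | SC; C -> AB; D -> BS; X -> AA | AD

No ε-productions.
After unit-elimination: S -> g | BX; B -> g | BX | SdB; X -> dd | dBS.
TERM: introduce A -> d and substitute in every rule of length ≥2.
BIN: B -> SAB becomes B -> SC, C -> AB; X -> ABS becomes X -> AD, D -> BS.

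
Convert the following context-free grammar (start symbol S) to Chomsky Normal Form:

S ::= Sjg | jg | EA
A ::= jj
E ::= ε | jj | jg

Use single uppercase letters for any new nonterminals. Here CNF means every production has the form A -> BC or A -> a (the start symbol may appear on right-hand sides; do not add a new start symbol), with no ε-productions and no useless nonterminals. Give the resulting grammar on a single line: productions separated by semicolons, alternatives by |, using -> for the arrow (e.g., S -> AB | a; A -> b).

S -> BB | BC | EA | SD; A -> BB; B -> j; C -> g; D -> BC; E -> BB | BC

Nullable: {E}; after ε-elimination: S -> A | EA | jg | Sjg; A -> jj; E -> jg | jj.
After unit-elimination: S -> EA | jg | jj | Sjg; A -> jj; E -> jg | jj.
TERM: introduce C -> g, B -> j and substitute in every rule of length ≥2.
BIN: S -> SBC becomes S -> SD, D -> BC.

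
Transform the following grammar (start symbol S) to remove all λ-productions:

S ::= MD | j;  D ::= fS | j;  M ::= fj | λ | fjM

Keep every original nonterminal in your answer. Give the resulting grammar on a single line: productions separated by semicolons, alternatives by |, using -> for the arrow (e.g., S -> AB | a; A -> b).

S -> D | j | MD; D -> j | fS; M -> fj | fjM

Nullable set: {M}.
S -> MD: M nullable, giving D | MD.
Drop M -> λ.
M -> fjM: M nullable, giving fj | fjM.
Unchanged (no nullable symbols): S -> j; D -> fS; D -> j; M -> fj.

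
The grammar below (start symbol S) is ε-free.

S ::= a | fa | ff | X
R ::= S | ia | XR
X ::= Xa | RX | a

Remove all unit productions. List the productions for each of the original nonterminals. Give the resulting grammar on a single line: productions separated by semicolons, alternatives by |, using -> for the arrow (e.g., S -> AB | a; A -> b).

S -> a | RX | Xa | fa | ff; R -> a | RX | XR | Xa | fa | ff | ia; X -> a | RX | Xa

Unit productions: R->S, S->X.
Unit pairs (A ⇒* B via units): (R,S), (R,X), (S,X).
S: inherits non-unit rules of {S, X} → RX | Xa | a | fa | ff.
R: inherits non-unit rules of {R, S, X} → RX | XR | Xa | a | fa | ff | ia.
X: inherits non-unit rules of {X} → RX | Xa | a.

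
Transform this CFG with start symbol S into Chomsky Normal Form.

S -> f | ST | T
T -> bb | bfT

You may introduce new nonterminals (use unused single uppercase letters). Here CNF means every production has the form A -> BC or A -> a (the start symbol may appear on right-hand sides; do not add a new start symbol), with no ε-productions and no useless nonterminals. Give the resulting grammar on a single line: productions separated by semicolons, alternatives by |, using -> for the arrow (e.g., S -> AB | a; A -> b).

S -> f | AA | AC | ST; A -> b; B -> f; C -> BT; D -> BT; T -> AA | AD

No ε-productions.
After unit-elimination: S -> f | ST | bb | bfT; T -> bb | bfT.
TERM: introduce A -> b, B -> f and substitute in every rule of length ≥2.
BIN: S -> ABT becomes S -> AC, C -> BT; T -> ABT becomes T -> AD, D -> BT.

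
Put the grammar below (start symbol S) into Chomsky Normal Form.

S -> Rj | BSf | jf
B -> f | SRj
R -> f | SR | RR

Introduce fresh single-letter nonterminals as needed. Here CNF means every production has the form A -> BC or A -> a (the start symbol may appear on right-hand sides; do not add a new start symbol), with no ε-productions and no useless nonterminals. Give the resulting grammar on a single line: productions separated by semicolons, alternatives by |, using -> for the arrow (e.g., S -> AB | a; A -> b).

No ε-productions.
No unit productions to eliminate.
TERM: introduce C -> f, A -> j and substitute in every rule of length ≥2.
BIN: B -> SRA becomes B -> SD, D -> RA; S -> BSC becomes S -> BE, E -> SC.

S -> AC | BE | RA; A -> j; B -> f | SD; C -> f; D -> RA; E -> SC; R -> f | RR | SR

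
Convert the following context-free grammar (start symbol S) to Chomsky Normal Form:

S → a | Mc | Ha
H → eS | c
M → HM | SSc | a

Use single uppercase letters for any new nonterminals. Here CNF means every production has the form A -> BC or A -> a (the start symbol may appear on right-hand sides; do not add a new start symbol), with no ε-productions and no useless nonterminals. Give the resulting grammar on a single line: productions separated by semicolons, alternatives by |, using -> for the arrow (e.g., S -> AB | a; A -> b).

S -> a | HC | MB; A -> e; B -> c; C -> a; D -> SB; H -> c | AS; M -> a | HM | SD

No ε-productions.
No unit productions to eliminate.
TERM: introduce C -> a, B -> c, A -> e and substitute in every rule of length ≥2.
BIN: M -> SSB becomes M -> SD, D -> SB.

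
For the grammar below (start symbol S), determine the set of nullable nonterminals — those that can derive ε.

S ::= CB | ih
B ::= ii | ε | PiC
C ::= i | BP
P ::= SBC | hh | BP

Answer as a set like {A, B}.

{B}

Directly nullable (have an ε-rule): {B}.
Not nullable: C, P, S — each has a terminal in every rule's right-hand side or depends on a non-nullable symbol.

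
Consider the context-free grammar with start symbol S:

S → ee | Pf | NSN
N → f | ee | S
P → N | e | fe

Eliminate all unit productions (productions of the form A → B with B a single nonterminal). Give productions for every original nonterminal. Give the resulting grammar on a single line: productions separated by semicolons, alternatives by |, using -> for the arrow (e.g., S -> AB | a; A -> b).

S -> Pf | ee | NSN; N -> f | Pf | ee | NSN; P -> e | f | Pf | ee | fe | NSN

Unit productions: N->S, P->N.
Unit pairs (A ⇒* B via units): (N,S), (P,N), (P,S).
S: inherits non-unit rules of {S} → NSN | Pf | ee.
N: inherits non-unit rules of {N, S} → NSN | Pf | ee | f.
P: inherits non-unit rules of {N, P, S} → NSN | Pf | e | ee | f | fe.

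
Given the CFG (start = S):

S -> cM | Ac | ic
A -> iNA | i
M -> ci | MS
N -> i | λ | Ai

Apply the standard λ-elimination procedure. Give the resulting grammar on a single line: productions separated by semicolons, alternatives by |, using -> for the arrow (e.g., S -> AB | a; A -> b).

Nullable set: {N}.
A -> iNA: N nullable, giving iA | iNA.
Drop N -> λ.
Unchanged (no nullable symbols): S -> Ac; S -> cM; S -> ic; A -> i; M -> MS; M -> ci; N -> Ai; N -> i.

S -> Ac | cM | ic; A -> i | iA | iNA; M -> MS | ci; N -> i | Ai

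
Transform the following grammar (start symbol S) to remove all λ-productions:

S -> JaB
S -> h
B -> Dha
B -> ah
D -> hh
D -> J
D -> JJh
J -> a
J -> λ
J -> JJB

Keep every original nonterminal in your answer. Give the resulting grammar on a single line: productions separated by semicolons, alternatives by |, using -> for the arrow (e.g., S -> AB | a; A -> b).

S -> h | aB | JaB; B -> ah | ha | Dha; D -> J | h | Jh | hh | JJh; J -> B | a | JB | JJB

Nullable set: {D, J}.
S -> JaB: J nullable, giving JaB | aB.
B -> Dha: D nullable, giving Dha | ha.
D -> J: J nullable, giving J.
D -> JJh: J, J nullable, giving JJh | Jh | h.
Drop J -> λ.
J -> JJB: J, J nullable, giving B | JB | JJB.
Unchanged (no nullable symbols): S -> h; B -> ah; D -> hh; J -> a.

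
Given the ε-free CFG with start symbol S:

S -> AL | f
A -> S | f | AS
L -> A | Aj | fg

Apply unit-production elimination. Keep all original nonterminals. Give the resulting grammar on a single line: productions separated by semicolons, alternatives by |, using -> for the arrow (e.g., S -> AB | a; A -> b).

Unit productions: A->S, L->A.
Unit pairs (A ⇒* B via units): (A,S), (L,A), (L,S).
S: inherits non-unit rules of {S} → AL | f.
A: inherits non-unit rules of {A, S} → AL | AS | f.
L: inherits non-unit rules of {A, L, S} → AL | AS | Aj | f | fg.

S -> f | AL; A -> f | AL | AS; L -> f | AL | AS | Aj | fg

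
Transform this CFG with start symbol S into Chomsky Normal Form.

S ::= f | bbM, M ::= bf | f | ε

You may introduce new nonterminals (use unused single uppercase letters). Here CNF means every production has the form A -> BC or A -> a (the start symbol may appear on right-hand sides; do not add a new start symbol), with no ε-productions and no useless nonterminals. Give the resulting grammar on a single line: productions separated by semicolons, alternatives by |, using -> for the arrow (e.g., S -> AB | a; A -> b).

S -> f | AA | AC; A -> b; B -> f; C -> AM; M -> f | AB

Nullable: {M}; after ε-elimination: S -> f | bb | bbM; M -> f | bf.
No unit productions to eliminate.
TERM: introduce A -> b, B -> f and substitute in every rule of length ≥2.
BIN: S -> AAM becomes S -> AC, C -> AM.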